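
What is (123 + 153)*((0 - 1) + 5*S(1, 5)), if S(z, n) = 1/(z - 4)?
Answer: -736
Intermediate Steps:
S(z, n) = 1/(-4 + z)
(123 + 153)*((0 - 1) + 5*S(1, 5)) = (123 + 153)*((0 - 1) + 5/(-4 + 1)) = 276*(-1 + 5/(-3)) = 276*(-1 + 5*(-⅓)) = 276*(-1 - 5/3) = 276*(-8/3) = -736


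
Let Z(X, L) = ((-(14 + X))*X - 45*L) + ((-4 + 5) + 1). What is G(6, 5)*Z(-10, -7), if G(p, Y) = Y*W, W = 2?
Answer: 3570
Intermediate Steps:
G(p, Y) = 2*Y (G(p, Y) = Y*2 = 2*Y)
Z(X, L) = 2 - 45*L + X*(-14 - X) (Z(X, L) = ((-14 - X)*X - 45*L) + (1 + 1) = (X*(-14 - X) - 45*L) + 2 = (-45*L + X*(-14 - X)) + 2 = 2 - 45*L + X*(-14 - X))
G(6, 5)*Z(-10, -7) = (2*5)*(2 - 1*(-10)² - 45*(-7) - 14*(-10)) = 10*(2 - 1*100 + 315 + 140) = 10*(2 - 100 + 315 + 140) = 10*357 = 3570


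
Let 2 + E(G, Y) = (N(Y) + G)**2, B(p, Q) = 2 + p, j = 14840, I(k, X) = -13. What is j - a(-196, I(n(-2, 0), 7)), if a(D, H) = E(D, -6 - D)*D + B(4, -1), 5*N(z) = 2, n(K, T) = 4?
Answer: 187831914/25 ≈ 7.5133e+6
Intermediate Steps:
N(z) = 2/5 (N(z) = (1/5)*2 = 2/5)
E(G, Y) = -2 + (2/5 + G)**2
a(D, H) = 6 + D*(-2 + (2 + 5*D)**2/25) (a(D, H) = (-2 + (2 + 5*D)**2/25)*D + (2 + 4) = D*(-2 + (2 + 5*D)**2/25) + 6 = 6 + D*(-2 + (2 + 5*D)**2/25))
j - a(-196, I(n(-2, 0), 7)) = 14840 - (6 + (1/25)*(-196)*(-50 + (2 + 5*(-196))**2)) = 14840 - (6 + (1/25)*(-196)*(-50 + (2 - 980)**2)) = 14840 - (6 + (1/25)*(-196)*(-50 + (-978)**2)) = 14840 - (6 + (1/25)*(-196)*(-50 + 956484)) = 14840 - (6 + (1/25)*(-196)*956434) = 14840 - (6 - 187461064/25) = 14840 - 1*(-187460914/25) = 14840 + 187460914/25 = 187831914/25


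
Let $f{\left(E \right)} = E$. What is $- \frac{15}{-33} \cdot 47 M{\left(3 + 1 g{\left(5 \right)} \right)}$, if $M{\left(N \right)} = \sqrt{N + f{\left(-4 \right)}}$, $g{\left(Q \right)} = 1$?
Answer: $0$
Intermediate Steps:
$M{\left(N \right)} = \sqrt{-4 + N}$ ($M{\left(N \right)} = \sqrt{N - 4} = \sqrt{-4 + N}$)
$- \frac{15}{-33} \cdot 47 M{\left(3 + 1 g{\left(5 \right)} \right)} = - \frac{15}{-33} \cdot 47 \sqrt{-4 + \left(3 + 1 \cdot 1\right)} = \left(-15\right) \left(- \frac{1}{33}\right) 47 \sqrt{-4 + \left(3 + 1\right)} = \frac{5}{11} \cdot 47 \sqrt{-4 + 4} = \frac{235 \sqrt{0}}{11} = \frac{235}{11} \cdot 0 = 0$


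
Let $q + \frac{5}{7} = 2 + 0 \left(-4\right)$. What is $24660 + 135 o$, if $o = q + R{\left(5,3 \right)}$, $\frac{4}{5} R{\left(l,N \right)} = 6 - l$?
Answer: $\frac{700065}{28} \approx 25002.0$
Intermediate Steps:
$R{\left(l,N \right)} = \frac{15}{2} - \frac{5 l}{4}$ ($R{\left(l,N \right)} = \frac{5 \left(6 - l\right)}{4} = \frac{15}{2} - \frac{5 l}{4}$)
$q = \frac{9}{7}$ ($q = - \frac{5}{7} + \left(2 + 0 \left(-4\right)\right) = - \frac{5}{7} + \left(2 + 0\right) = - \frac{5}{7} + 2 = \frac{9}{7} \approx 1.2857$)
$o = \frac{71}{28}$ ($o = \frac{9}{7} + \left(\frac{15}{2} - \frac{25}{4}\right) = \frac{9}{7} + \frac{5}{4} = \frac{71}{28} \approx 2.5357$)
$24660 + 135 o = 24660 + 135 \cdot \frac{71}{28} = 24660 + \frac{9585}{28} = \frac{700065}{28}$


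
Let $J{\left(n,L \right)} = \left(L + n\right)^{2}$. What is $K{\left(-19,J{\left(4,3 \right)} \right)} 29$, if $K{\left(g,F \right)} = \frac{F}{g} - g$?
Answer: $\frac{9048}{19} \approx 476.21$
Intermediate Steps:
$K{\left(g,F \right)} = - g + \frac{F}{g}$
$K{\left(-19,J{\left(4,3 \right)} \right)} 29 = \left(\left(-1\right) \left(-19\right) + \frac{\left(3 + 4\right)^{2}}{-19}\right) 29 = \left(19 + 7^{2} \left(- \frac{1}{19}\right)\right) 29 = \left(19 + 49 \left(- \frac{1}{19}\right)\right) 29 = \left(19 - \frac{49}{19}\right) 29 = \frac{312}{19} \cdot 29 = \frac{9048}{19}$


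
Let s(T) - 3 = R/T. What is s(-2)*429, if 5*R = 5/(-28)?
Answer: 72501/56 ≈ 1294.7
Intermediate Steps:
R = -1/28 (R = (5/(-28))/5 = (5*(-1/28))/5 = (⅕)*(-5/28) = -1/28 ≈ -0.035714)
s(T) = 3 - 1/(28*T)
s(-2)*429 = (3 - 1/28/(-2))*429 = (3 - 1/28*(-½))*429 = (3 + 1/56)*429 = (169/56)*429 = 72501/56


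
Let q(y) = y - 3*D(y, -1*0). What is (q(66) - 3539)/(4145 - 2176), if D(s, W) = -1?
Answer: -3470/1969 ≈ -1.7623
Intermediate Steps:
q(y) = 3 + y (q(y) = y - 3*(-1) = y + 3 = 3 + y)
(q(66) - 3539)/(4145 - 2176) = ((3 + 66) - 3539)/(4145 - 2176) = (69 - 3539)/1969 = -3470*1/1969 = -3470/1969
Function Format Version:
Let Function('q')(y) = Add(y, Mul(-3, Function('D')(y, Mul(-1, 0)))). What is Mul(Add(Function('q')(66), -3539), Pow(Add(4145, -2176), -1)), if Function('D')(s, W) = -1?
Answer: Rational(-3470, 1969) ≈ -1.7623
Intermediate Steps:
Function('q')(y) = Add(3, y) (Function('q')(y) = Add(y, Mul(-3, -1)) = Add(y, 3) = Add(3, y))
Mul(Add(Function('q')(66), -3539), Pow(Add(4145, -2176), -1)) = Mul(Add(Add(3, 66), -3539), Pow(Add(4145, -2176), -1)) = Mul(Add(69, -3539), Pow(1969, -1)) = Mul(-3470, Rational(1, 1969)) = Rational(-3470, 1969)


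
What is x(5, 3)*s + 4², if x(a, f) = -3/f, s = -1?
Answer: 17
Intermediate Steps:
x(5, 3)*s + 4² = -3/3*(-1) + 4² = -3*⅓*(-1) + 16 = -1*(-1) + 16 = 1 + 16 = 17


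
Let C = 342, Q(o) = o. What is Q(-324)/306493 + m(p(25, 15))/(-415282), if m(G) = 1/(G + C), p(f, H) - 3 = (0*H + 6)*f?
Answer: -6054839423/5727646171170 ≈ -0.0010571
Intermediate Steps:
p(f, H) = 3 + 6*f (p(f, H) = 3 + (0*H + 6)*f = 3 + (0 + 6)*f = 3 + 6*f)
m(G) = 1/(342 + G) (m(G) = 1/(G + 342) = 1/(342 + G))
Q(-324)/306493 + m(p(25, 15))/(-415282) = -324/306493 + 1/((342 + (3 + 6*25))*(-415282)) = -324*1/306493 - 1/415282/(342 + (3 + 150)) = -324/306493 - 1/415282/(342 + 153) = -324/306493 - 1/415282/495 = -324/306493 + (1/495)*(-1/415282) = -324/306493 - 1/205564590 = -6054839423/5727646171170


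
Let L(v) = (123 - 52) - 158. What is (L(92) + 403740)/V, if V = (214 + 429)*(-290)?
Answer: -403653/186470 ≈ -2.1647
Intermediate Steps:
L(v) = -87 (L(v) = 71 - 158 = -87)
V = -186470 (V = 643*(-290) = -186470)
(L(92) + 403740)/V = (-87 + 403740)/(-186470) = 403653*(-1/186470) = -403653/186470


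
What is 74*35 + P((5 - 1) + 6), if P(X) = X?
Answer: 2600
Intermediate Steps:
74*35 + P((5 - 1) + 6) = 74*35 + ((5 - 1) + 6) = 2590 + (4 + 6) = 2590 + 10 = 2600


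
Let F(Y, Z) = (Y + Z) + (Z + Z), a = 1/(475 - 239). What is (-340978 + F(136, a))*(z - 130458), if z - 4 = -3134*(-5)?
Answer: 2308269193464/59 ≈ 3.9123e+10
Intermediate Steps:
z = 15674 (z = 4 - 3134*(-5) = 4 + 15670 = 15674)
a = 1/236 ≈ 0.0042373
F(Y, Z) = Y + 3*Z (F(Y, Z) = (Y + Z) + 2*Z = Y + 3*Z)
(-340978 + F(136, a))*(z - 130458) = (-340978 + (136 + 3*(1/236)))*(15674 - 130458) = (-340978 + (136 + 3/236))*(-114784) = (-340978 + 32099/236)*(-114784) = -80438709/236*(-114784) = 2308269193464/59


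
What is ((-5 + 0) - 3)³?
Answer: -512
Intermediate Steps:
((-5 + 0) - 3)³ = (-5 - 3)³ = (-8)³ = -512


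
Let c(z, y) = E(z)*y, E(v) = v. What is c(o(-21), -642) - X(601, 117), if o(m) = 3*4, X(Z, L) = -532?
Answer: -7172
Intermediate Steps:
o(m) = 12
c(z, y) = y*z (c(z, y) = z*y = y*z)
c(o(-21), -642) - X(601, 117) = -642*12 - 1*(-532) = -7704 + 532 = -7172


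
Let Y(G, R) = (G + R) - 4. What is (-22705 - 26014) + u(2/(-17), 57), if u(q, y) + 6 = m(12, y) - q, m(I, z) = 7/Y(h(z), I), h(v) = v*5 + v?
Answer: -41416133/850 ≈ -48725.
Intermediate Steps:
h(v) = 6*v (h(v) = 5*v + v = 6*v)
Y(G, R) = -4 + G + R
m(I, z) = 7/(-4 + I + 6*z) (m(I, z) = 7/(-4 + 6*z + I) = 7/(-4 + I + 6*z))
u(q, y) = -6 - q + 7/(8 + 6*y) (u(q, y) = -6 + (7/(-4 + 12 + 6*y) - q) = -6 + (7/(8 + 6*y) - q) = -6 + (-q + 7/(8 + 6*y)) = -6 - q + 7/(8 + 6*y))
(-22705 - 26014) + u(2/(-17), 57) = (-22705 - 26014) + (7 - 2*(4 + 3*57)*(6 + 2/(-17)))/(2*(4 + 3*57)) = -48719 + (7 - 2*(4 + 171)*(6 + 2*(-1/17)))/(2*(4 + 171)) = -48719 + (½)*(7 - 2*175*(6 - 2/17))/175 = -48719 + (½)*(1/175)*(7 - 2*175*100/17) = -48719 + (½)*(1/175)*(7 - 35000/17) = -48719 + (½)*(1/175)*(-34881/17) = -48719 - 4983/850 = -41416133/850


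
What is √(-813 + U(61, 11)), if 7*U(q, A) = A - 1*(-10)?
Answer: 9*I*√10 ≈ 28.461*I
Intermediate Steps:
U(q, A) = 10/7 + A/7 (U(q, A) = (A - 1*(-10))/7 = (A + 10)/7 = (10 + A)/7 = 10/7 + A/7)
√(-813 + U(61, 11)) = √(-813 + (10/7 + (⅐)*11)) = √(-813 + (10/7 + 11/7)) = √(-813 + 3) = √(-810) = 9*I*√10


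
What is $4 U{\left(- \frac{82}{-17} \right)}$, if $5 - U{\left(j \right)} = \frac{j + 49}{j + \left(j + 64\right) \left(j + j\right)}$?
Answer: $\frac{1901630}{96637} \approx 19.678$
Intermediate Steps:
$U{\left(j \right)} = 5 - \frac{49 + j}{j + 2 j \left(64 + j\right)}$ ($U{\left(j \right)} = 5 - \frac{j + 49}{j + \left(j + 64\right) \left(j + j\right)} = 5 - \frac{49 + j}{j + \left(64 + j\right) 2 j} = 5 - \frac{49 + j}{j + 2 j \left(64 + j\right)}$)
$4 U{\left(- \frac{82}{-17} \right)} = 4 \frac{-49 + 10 \left(- \frac{82}{-17}\right)^{2} + 644 \left(- \frac{82}{-17}\right)}{- \frac{82}{-17} \left(129 + 2 \left(- \frac{82}{-17}\right)\right)} = 4 \frac{-49 + 10 \left(\left(-82\right) \left(- \frac{1}{17}\right)\right)^{2} + 644 \left(\left(-82\right) \left(- \frac{1}{17}\right)\right)}{\left(-82\right) \left(- \frac{1}{17}\right) \left(129 + 2 \left(\left(-82\right) \left(- \frac{1}{17}\right)\right)\right)} = 4 \frac{-49 + 10 \left(\frac{82}{17}\right)^{2} + 644 \cdot \frac{82}{17}}{\frac{82}{17} \left(129 + 2 \cdot \frac{82}{17}\right)} = 4 \frac{17 \left(-49 + 10 \cdot \frac{6724}{289} + \frac{52808}{17}\right)}{82 \left(129 + \frac{164}{17}\right)} = 4 \frac{17 \left(-49 + \frac{67240}{289} + \frac{52808}{17}\right)}{82 \cdot \frac{2357}{17}} = 4 \cdot \frac{17}{82} \cdot \frac{17}{2357} \cdot \frac{950815}{289} = 4 \cdot \frac{950815}{193274} = \frac{1901630}{96637}$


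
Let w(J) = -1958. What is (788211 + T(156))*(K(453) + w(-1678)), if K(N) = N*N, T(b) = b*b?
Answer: 165150990297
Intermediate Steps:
T(b) = b²
K(N) = N²
(788211 + T(156))*(K(453) + w(-1678)) = (788211 + 156²)*(453² - 1958) = (788211 + 24336)*(205209 - 1958) = 812547*203251 = 165150990297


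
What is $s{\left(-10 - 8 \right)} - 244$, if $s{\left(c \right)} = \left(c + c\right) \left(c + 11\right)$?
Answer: $8$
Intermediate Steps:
$s{\left(c \right)} = 2 c \left(11 + c\right)$
$s{\left(-10 - 8 \right)} - 244 = 2 \left(-10 - 8\right) \left(11 - 18\right) - 244 = 2 \left(-18\right) \left(11 - 18\right) - 244 = 2 \left(-18\right) \left(-7\right) - 244 = 252 - 244 = 8$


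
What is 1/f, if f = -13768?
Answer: -1/13768 ≈ -7.2632e-5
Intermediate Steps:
1/f = 1/(-13768) = -1/13768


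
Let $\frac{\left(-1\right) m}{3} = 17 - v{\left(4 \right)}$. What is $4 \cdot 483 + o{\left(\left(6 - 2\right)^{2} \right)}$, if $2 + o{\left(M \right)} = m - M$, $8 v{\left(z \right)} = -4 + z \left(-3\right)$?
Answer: $1857$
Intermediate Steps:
$v{\left(z \right)} = - \frac{1}{2} - \frac{3 z}{8}$ ($v{\left(z \right)} = \frac{-4 + z \left(-3\right)}{8} = \frac{-4 - 3 z}{8} = - \frac{1}{2} - \frac{3 z}{8}$)
$m = -57$ ($m = - 3 \left(17 - \left(- \frac{1}{2} - \frac{3}{2}\right)\right) = - 3 \left(17 - -2\right) = - 3 \left(17 + 2\right) = \left(-3\right) 19 = -57$)
$o{\left(M \right)} = -59 - M$ ($o{\left(M \right)} = -2 - \left(57 + M\right) = -59 - M$)
$4 \cdot 483 + o{\left(\left(6 - 2\right)^{2} \right)} = 4 \cdot 483 - \left(59 + \left(6 - 2\right)^{2}\right) = 1932 - 75 = 1857$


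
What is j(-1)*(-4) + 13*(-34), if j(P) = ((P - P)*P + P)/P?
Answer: -446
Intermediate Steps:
j(P) = 1 (j(P) = (0*P + P)/P = (0 + P)/P = P/P = 1)
j(-1)*(-4) + 13*(-34) = 1*(-4) + 13*(-34) = -4 - 442 = -446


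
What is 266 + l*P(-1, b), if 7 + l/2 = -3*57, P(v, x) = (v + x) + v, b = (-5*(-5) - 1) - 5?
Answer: -5786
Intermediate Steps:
b = 19 (b = (25 - 1) - 5 = 24 - 5 = 19)
P(v, x) = x + 2*v
l = -356 (l = -14 + 2*(-3*57) = -14 + 2*(-171) = -14 - 342 = -356)
266 + l*P(-1, b) = 266 - 356*(19 + 2*(-1)) = 266 - 356*(19 - 2) = 266 - 356*17 = 266 - 6052 = -5786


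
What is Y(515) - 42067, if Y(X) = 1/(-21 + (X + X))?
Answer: -42445602/1009 ≈ -42067.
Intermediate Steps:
Y(X) = 1/(-21 + 2*X)
Y(515) - 42067 = 1/(-21 + 2*515) - 42067 = 1/(-21 + 1030) - 42067 = 1/1009 - 42067 = -42445602/1009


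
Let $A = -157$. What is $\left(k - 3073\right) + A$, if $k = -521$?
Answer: $-3751$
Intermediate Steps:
$\left(k - 3073\right) + A = \left(-521 - 3073\right) - 157 = -3594 - 157 = -3751$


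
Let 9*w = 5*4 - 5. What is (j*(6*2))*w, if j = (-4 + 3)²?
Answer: 20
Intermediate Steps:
w = 5/3 (w = (5*4 - 5)/9 = (20 - 5)/9 = (⅑)*15 = 5/3 ≈ 1.6667)
j = 1 (j = (-1)² = 1)
(j*(6*2))*w = (1*(6*2))*(5/3) = (1*12)*(5/3) = 12*(5/3) = 20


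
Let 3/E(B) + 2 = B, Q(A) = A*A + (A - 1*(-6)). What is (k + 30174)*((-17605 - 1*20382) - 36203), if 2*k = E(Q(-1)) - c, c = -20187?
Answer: -11949894585/4 ≈ -2.9875e+9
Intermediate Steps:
Q(A) = 6 + A + A² (Q(A) = A² + (A + 6) = A² + (6 + A) = 6 + A + A²)
E(B) = 3/(-2 + B)
k = 80751/8 (k = (3/(-2 + (6 - 1 + (-1)²)) - 1*(-20187))/2 = (3/(-2 + (6 - 1 + 1)) + 20187)/2 = (3/(-2 + 6) + 20187)/2 = (3/4 + 20187)/2 = (3*(¼) + 20187)/2 = (¾ + 20187)/2 = (½)*(80751/4) = 80751/8 ≈ 10094.)
(k + 30174)*((-17605 - 1*20382) - 36203) = (80751/8 + 30174)*((-17605 - 1*20382) - 36203) = 322143*((-17605 - 20382) - 36203)/8 = 322143*(-37987 - 36203)/8 = (322143/8)*(-74190) = -11949894585/4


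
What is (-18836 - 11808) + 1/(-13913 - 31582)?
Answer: -1394148781/45495 ≈ -30644.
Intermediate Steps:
(-18836 - 11808) + 1/(-13913 - 31582) = -30644 + 1/(-45495) = -30644 - 1/45495 = -1394148781/45495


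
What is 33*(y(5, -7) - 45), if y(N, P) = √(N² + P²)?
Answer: -1485 + 33*√74 ≈ -1201.1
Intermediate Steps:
33*(y(5, -7) - 45) = 33*(√(5² + (-7)²) - 45) = 33*(√(25 + 49) - 45) = 33*(√74 - 45) = 33*(-45 + √74) = -1485 + 33*√74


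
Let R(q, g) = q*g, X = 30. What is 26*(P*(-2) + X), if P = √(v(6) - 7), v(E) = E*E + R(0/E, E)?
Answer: 780 - 52*√29 ≈ 499.97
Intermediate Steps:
R(q, g) = g*q
v(E) = E² (v(E) = E*E + E*(0/E) = E² + E*0 = E² + 0 = E²)
P = √29 (P = √(6² - 7) = √(36 - 7) = √29 ≈ 5.3852)
26*(P*(-2) + X) = 26*(√29*(-2) + 30) = 26*(-2*√29 + 30) = 26*(30 - 2*√29) = 780 - 52*√29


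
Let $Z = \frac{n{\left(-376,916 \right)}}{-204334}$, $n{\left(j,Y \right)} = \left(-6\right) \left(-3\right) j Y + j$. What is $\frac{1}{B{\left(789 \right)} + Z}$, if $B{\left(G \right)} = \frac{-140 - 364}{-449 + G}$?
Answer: $\frac{8684195}{250621178} \approx 0.034651$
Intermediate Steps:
$n{\left(j,Y \right)} = j + 18 Y j$ ($n{\left(j,Y \right)} = 18 j Y + j = 18 Y j + j = j + 18 Y j$)
$B{\left(G \right)} = - \frac{504}{-449 + G}$
$Z = \frac{3099932}{102167}$ ($Z = \frac{\left(-376\right) \left(1 + 18 \cdot 916\right)}{-204334} = - 376 \left(1 + 16488\right) \left(- \frac{1}{204334}\right) = \left(-376\right) 16489 \left(- \frac{1}{204334}\right) = \left(-6199864\right) \left(- \frac{1}{204334}\right) = \frac{3099932}{102167} \approx 30.342$)
$\frac{1}{B{\left(789 \right)} + Z} = \frac{1}{- \frac{504}{-449 + 789} + \frac{3099932}{102167}} = \frac{1}{- \frac{504}{340} + \frac{3099932}{102167}} = \frac{1}{\left(-504\right) \frac{1}{340} + \frac{3099932}{102167}} = \frac{1}{- \frac{126}{85} + \frac{3099932}{102167}} = \frac{1}{\frac{250621178}{8684195}} = \frac{8684195}{250621178}$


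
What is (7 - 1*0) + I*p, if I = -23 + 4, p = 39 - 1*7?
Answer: -601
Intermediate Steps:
p = 32 (p = 39 - 7 = 32)
I = -19
(7 - 1*0) + I*p = (7 - 1*0) - 19*32 = (7 + 0) - 608 = 7 - 608 = -601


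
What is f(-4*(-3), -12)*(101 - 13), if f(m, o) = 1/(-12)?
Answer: -22/3 ≈ -7.3333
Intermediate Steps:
f(m, o) = -1/12
f(-4*(-3), -12)*(101 - 13) = -(101 - 13)/12 = -1/12*88 = -22/3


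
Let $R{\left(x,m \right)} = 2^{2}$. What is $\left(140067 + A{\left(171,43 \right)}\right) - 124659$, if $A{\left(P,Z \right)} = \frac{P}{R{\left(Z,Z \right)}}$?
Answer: $\frac{61803}{4} \approx 15451.0$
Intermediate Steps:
$R{\left(x,m \right)} = 4$
$A{\left(P,Z \right)} = \frac{P}{4}$
$\left(140067 + A{\left(171,43 \right)}\right) - 124659 = \left(140067 + \frac{1}{4} \cdot 171\right) - 124659 = \left(140067 + \frac{171}{4}\right) - 124659 = \frac{560439}{4} - 124659 = \frac{61803}{4}$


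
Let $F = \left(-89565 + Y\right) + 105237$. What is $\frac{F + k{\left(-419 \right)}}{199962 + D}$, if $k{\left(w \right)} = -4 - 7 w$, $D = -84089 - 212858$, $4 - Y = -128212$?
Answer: $- \frac{146817}{96985} \approx -1.5138$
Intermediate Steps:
$Y = 128216$ ($Y = 4 - -128212 = 4 + 128212 = 128216$)
$D = -296947$ ($D = -84089 - 212858 = -296947$)
$F = 143888$ ($F = \left(-89565 + 128216\right) + 105237 = 38651 + 105237 = 143888$)
$\frac{F + k{\left(-419 \right)}}{199962 + D} = \frac{143888 - -2929}{199962 - 296947} = \frac{143888 + \left(-4 + 2933\right)}{-96985} = \left(143888 + 2929\right) \left(- \frac{1}{96985}\right) = 146817 \left(- \frac{1}{96985}\right) = - \frac{146817}{96985}$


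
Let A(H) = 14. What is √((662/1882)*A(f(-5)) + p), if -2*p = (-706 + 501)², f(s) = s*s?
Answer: I*√74407235674/1882 ≈ 144.94*I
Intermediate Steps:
f(s) = s²
p = -42025/2 (p = -(-706 + 501)²/2 = -½*(-205)² = -½*42025 = -42025/2 ≈ -21013.)
√((662/1882)*A(f(-5)) + p) = √((662/1882)*14 - 42025/2) = √((662*(1/1882))*14 - 42025/2) = √((331/941)*14 - 42025/2) = √(4634/941 - 42025/2) = √(-39536257/1882) = I*√74407235674/1882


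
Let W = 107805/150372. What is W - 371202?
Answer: -18606093113/50124 ≈ -3.7120e+5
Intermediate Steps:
W = 35935/50124 (W = 107805*(1/150372) = 35935/50124 ≈ 0.71692)
W - 371202 = 35935/50124 - 371202 = -18606093113/50124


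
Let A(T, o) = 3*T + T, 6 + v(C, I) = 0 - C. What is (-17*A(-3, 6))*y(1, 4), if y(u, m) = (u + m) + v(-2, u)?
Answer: 204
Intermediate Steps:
v(C, I) = -6 - C (v(C, I) = -6 + (0 - C) = -6 - C)
y(u, m) = -4 + m + u (y(u, m) = (u + m) + (-6 - 1*(-2)) = (m + u) + (-6 + 2) = (m + u) - 4 = -4 + m + u)
A(T, o) = 4*T
(-17*A(-3, 6))*y(1, 4) = (-68*(-3))*(-4 + 4 + 1) = -17*(-12)*1 = 204*1 = 204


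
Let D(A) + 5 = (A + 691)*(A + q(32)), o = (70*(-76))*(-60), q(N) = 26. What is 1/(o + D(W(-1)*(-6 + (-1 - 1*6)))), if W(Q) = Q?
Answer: 1/346651 ≈ 2.8847e-6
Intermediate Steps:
o = 319200 (o = -5320*(-60) = 319200)
D(A) = -5 + (26 + A)*(691 + A) (D(A) = -5 + (A + 691)*(A + 26) = -5 + (691 + A)*(26 + A) = -5 + (26 + A)*(691 + A))
1/(o + D(W(-1)*(-6 + (-1 - 1*6)))) = 1/(319200 + (17961 + (-(-6 + (-1 - 1*6)))² + 717*(-(-6 + (-1 - 1*6))))) = 1/(319200 + (17961 + (-(-6 + (-1 - 6)))² + 717*(-(-6 + (-1 - 6))))) = 1/(319200 + (17961 + (-(-6 - 7))² + 717*(-(-6 - 7)))) = 1/(319200 + (17961 + (-1*(-13))² + 717*(-1*(-13)))) = 1/(319200 + (17961 + 13² + 717*13)) = 1/(319200 + (17961 + 169 + 9321)) = 1/(319200 + 27451) = 1/346651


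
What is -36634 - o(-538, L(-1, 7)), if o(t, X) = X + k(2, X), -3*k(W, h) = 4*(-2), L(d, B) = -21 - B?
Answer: -109826/3 ≈ -36609.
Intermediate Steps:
k(W, h) = 8/3 (k(W, h) = -4*(-2)/3 = -⅓*(-8) = 8/3)
o(t, X) = 8/3 + X (o(t, X) = X + 8/3 = 8/3 + X)
-36634 - o(-538, L(-1, 7)) = -36634 - (8/3 + (-21 - 1*7)) = -36634 - (8/3 + (-21 - 7)) = -36634 - (8/3 - 28) = -36634 - 1*(-76/3) = -36634 + 76/3 = -109826/3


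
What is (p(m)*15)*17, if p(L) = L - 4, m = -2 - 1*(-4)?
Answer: -510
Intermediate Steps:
m = 2 (m = -2 + 4 = 2)
p(L) = -4 + L
(p(m)*15)*17 = ((-4 + 2)*15)*17 = -2*15*17 = -30*17 = -510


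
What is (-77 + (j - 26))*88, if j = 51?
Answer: -4576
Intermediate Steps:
(-77 + (j - 26))*88 = (-77 + (51 - 26))*88 = (-77 + 25)*88 = -52*88 = -4576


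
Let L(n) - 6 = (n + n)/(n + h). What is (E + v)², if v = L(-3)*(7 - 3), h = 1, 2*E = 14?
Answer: 1849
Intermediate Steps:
E = 7 (E = (½)*14 = 7)
L(n) = 6 + 2*n/(1 + n) (L(n) = 6 + (n + n)/(n + 1) = 6 + (2*n)/(1 + n) = 6 + 2*n/(1 + n))
v = 36 (v = (2*(3 + 4*(-3))/(1 - 3))*(7 - 3) = (2*(3 - 12)/(-2))*4 = (2*(-½)*(-9))*4 = 9*4 = 36)
(E + v)² = (7 + 36)² = 43² = 1849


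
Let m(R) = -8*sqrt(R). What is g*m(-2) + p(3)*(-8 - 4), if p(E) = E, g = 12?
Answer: -36 - 96*I*sqrt(2) ≈ -36.0 - 135.76*I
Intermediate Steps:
g*m(-2) + p(3)*(-8 - 4) = 12*(-8*I*sqrt(2)) + 3*(-8 - 4) = 12*(-8*I*sqrt(2)) + 3*(-12) = 12*(-8*I*sqrt(2)) - 36 = -96*I*sqrt(2) - 36 = -36 - 96*I*sqrt(2)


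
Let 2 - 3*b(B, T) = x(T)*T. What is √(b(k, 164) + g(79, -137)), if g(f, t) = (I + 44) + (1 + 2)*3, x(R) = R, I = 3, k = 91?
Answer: I*√80178/3 ≈ 94.386*I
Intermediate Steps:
g(f, t) = 56 (g(f, t) = (3 + 44) + (1 + 2)*3 = 47 + 3*3 = 47 + 9 = 56)
b(B, T) = ⅔ - T²/3 (b(B, T) = ⅔ - T*T/3 = ⅔ - T²/3)
√(b(k, 164) + g(79, -137)) = √((⅔ - ⅓*164²) + 56) = √((⅔ - ⅓*26896) + 56) = √((⅔ - 26896/3) + 56) = √(-26894/3 + 56) = √(-26726/3) = I*√80178/3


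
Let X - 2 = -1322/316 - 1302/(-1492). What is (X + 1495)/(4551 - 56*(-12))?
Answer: 44014537/153906141 ≈ 0.28598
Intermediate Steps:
X = -38628/29467 (X = 2 + (-1322/316 - 1302/(-1492)) = 2 + (-1322*1/316 - 1302*(-1/1492)) = 2 + (-661/158 + 651/746) = 2 - 97562/29467 = -38628/29467 ≈ -1.3109)
(X + 1495)/(4551 - 56*(-12)) = (-38628/29467 + 1495)/(4551 - 56*(-12)) = 44014537/(29467*(4551 + 672)) = (44014537/29467)/5223 = (44014537/29467)*(1/5223) = 44014537/153906141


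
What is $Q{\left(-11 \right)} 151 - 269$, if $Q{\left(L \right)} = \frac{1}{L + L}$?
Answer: $- \frac{6069}{22} \approx -275.86$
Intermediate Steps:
$Q{\left(L \right)} = \frac{1}{2 L}$
$Q{\left(-11 \right)} 151 - 269 = \frac{1}{2 \left(-11\right)} 151 - 269 = \frac{1}{2} \left(- \frac{1}{11}\right) 151 - 269 = \left(- \frac{1}{22}\right) 151 - 269 = - \frac{151}{22} - 269 = - \frac{6069}{22}$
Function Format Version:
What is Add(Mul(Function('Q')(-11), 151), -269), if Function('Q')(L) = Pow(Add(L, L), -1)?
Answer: Rational(-6069, 22) ≈ -275.86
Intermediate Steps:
Function('Q')(L) = Mul(Rational(1, 2), Pow(L, -1)) (Function('Q')(L) = Pow(Mul(2, L), -1) = Mul(Rational(1, 2), Pow(L, -1)))
Add(Mul(Function('Q')(-11), 151), -269) = Add(Mul(Mul(Rational(1, 2), Pow(-11, -1)), 151), -269) = Add(Mul(Mul(Rational(1, 2), Rational(-1, 11)), 151), -269) = Add(Mul(Rational(-1, 22), 151), -269) = Add(Rational(-151, 22), -269) = Rational(-6069, 22)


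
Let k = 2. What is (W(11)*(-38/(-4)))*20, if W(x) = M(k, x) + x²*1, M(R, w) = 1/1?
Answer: 23180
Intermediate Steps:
M(R, w) = 1
W(x) = 1 + x² (W(x) = 1 + x²*1 = 1 + x²)
(W(11)*(-38/(-4)))*20 = ((1 + 11²)*(-38/(-4)))*20 = ((1 + 121)*(-38*(-¼)))*20 = (122*(19/2))*20 = 1159*20 = 23180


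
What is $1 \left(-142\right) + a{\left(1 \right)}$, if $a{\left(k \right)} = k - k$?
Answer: $-142$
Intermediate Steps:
$a{\left(k \right)} = 0$
$1 \left(-142\right) + a{\left(1 \right)} = 1 \left(-142\right) + 0 = -142 + 0 = -142$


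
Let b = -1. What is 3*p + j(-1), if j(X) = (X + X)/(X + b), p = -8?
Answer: -23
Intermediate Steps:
j(X) = 2*X/(-1 + X) (j(X) = (X + X)/(X - 1) = (2*X)/(-1 + X) = 2*X/(-1 + X))
3*p + j(-1) = 3*(-8) + 2*(-1)/(-1 - 1) = -24 + 2*(-1)/(-2) = -24 + 2*(-1)*(-½) = -24 + 1 = -23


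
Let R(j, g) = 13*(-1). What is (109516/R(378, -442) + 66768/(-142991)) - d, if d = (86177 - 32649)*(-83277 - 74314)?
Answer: 15680649600429044/1858883 ≈ 8.4355e+9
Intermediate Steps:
R(j, g) = -13
d = -8435531048 (d = 53528*(-157591) = -8435531048)
(109516/R(378, -442) + 66768/(-142991)) - d = (109516/(-13) + 66768/(-142991)) - 1*(-8435531048) = (109516*(-1/13) + 66768*(-1/142991)) + 8435531048 = (-109516/13 - 66768/142991) + 8435531048 = -15660670340/1858883 + 8435531048 = 15680649600429044/1858883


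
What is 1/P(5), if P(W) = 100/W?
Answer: 1/20 ≈ 0.050000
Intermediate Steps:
1/P(5) = 1/(100/5) = 1/(100*(1/5)) = 1/20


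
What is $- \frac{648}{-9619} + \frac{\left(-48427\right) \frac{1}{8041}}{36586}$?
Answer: $\frac{190168021535}{2829794622094} \approx 0.067202$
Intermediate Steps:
$- \frac{648}{-9619} + \frac{\left(-48427\right) \frac{1}{8041}}{36586} = \left(-648\right) \left(- \frac{1}{9619}\right) + \left(-48427\right) \frac{1}{8041} \cdot \frac{1}{36586} = \frac{648}{9619} - \frac{48427}{294188026} = \frac{190168021535}{2829794622094}$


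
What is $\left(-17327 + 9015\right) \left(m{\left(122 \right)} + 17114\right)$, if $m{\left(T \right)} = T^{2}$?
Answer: $-265967376$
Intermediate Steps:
$\left(-17327 + 9015\right) \left(m{\left(122 \right)} + 17114\right) = \left(-17327 + 9015\right) \left(122^{2} + 17114\right) = - 8312 \left(14884 + 17114\right) = \left(-8312\right) 31998 = -265967376$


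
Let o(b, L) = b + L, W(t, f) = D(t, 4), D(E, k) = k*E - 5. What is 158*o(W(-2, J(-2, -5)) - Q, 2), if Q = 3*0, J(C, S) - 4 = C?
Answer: -1738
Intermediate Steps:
J(C, S) = 4 + C
Q = 0
D(E, k) = -5 + E*k (D(E, k) = E*k - 5 = -5 + E*k)
W(t, f) = -5 + 4*t (W(t, f) = -5 + t*4 = -5 + 4*t)
o(b, L) = L + b
158*o(W(-2, J(-2, -5)) - Q, 2) = 158*(2 + ((-5 + 4*(-2)) - 1*0)) = 158*(2 + ((-5 - 8) + 0)) = 158*(2 + (-13 + 0)) = 158*(2 - 13) = 158*(-11) = -1738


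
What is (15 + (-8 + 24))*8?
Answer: 248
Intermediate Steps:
(15 + (-8 + 24))*8 = (15 + 16)*8 = 31*8 = 248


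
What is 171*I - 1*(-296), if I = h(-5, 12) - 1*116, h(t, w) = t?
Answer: -20395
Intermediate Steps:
I = -121 (I = -5 - 1*116 = -5 - 116 = -121)
171*I - 1*(-296) = 171*(-121) - 1*(-296) = -20691 + 296 = -20395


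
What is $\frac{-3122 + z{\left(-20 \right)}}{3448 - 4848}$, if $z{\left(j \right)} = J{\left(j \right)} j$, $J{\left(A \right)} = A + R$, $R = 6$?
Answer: $\frac{203}{100} \approx 2.03$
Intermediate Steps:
$J{\left(A \right)} = 6 + A$ ($J{\left(A \right)} = A + 6 = 6 + A$)
$z{\left(j \right)} = j \left(6 + j\right)$ ($z{\left(j \right)} = \left(6 + j\right) j = j \left(6 + j\right)$)
$\frac{-3122 + z{\left(-20 \right)}}{3448 - 4848} = \frac{-3122 - 20 \left(6 - 20\right)}{3448 - 4848} = \frac{-3122 - -280}{-1400} = \left(-3122 + 280\right) \left(- \frac{1}{1400}\right) = \left(-2842\right) \left(- \frac{1}{1400}\right) = \frac{203}{100}$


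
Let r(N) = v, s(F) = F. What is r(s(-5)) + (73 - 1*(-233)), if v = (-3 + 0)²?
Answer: 315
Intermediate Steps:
v = 9 (v = (-3)² = 9)
r(N) = 9
r(s(-5)) + (73 - 1*(-233)) = 9 + (73 - 1*(-233)) = 9 + (73 + 233) = 9 + 306 = 315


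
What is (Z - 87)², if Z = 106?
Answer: 361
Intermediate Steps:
(Z - 87)² = (106 - 87)² = 19² = 361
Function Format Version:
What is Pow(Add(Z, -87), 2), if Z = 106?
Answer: 361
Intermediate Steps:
Pow(Add(Z, -87), 2) = Pow(Add(106, -87), 2) = Pow(19, 2) = 361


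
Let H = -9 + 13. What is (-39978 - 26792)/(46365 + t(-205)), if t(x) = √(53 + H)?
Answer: -515965175/358285528 + 33385*√57/1074856584 ≈ -1.4399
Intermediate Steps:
H = 4
t(x) = √57 (t(x) = √(53 + 4) = √57)
(-39978 - 26792)/(46365 + t(-205)) = (-39978 - 26792)/(46365 + √57) = -66770/(46365 + √57)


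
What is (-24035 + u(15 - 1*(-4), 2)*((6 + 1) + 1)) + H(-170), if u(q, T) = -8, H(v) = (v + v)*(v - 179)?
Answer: 94561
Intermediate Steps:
H(v) = 2*v*(-179 + v) (H(v) = (2*v)*(-179 + v) = 2*v*(-179 + v))
(-24035 + u(15 - 1*(-4), 2)*((6 + 1) + 1)) + H(-170) = (-24035 - 8*((6 + 1) + 1)) + 2*(-170)*(-179 - 170) = (-24035 - 8*(7 + 1)) + 2*(-170)*(-349) = (-24035 - 8*8) + 118660 = (-24035 - 64) + 118660 = -24099 + 118660 = 94561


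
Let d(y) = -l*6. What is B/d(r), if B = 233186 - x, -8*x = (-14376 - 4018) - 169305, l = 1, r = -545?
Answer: -559263/16 ≈ -34954.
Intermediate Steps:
x = 187699/8 (x = -((-14376 - 4018) - 169305)/8 = -(-18394 - 169305)/8 = -⅛*(-187699) = 187699/8 ≈ 23462.)
B = 1677789/8 (B = 233186 - 1*187699/8 = 233186 - 187699/8 = 1677789/8 ≈ 2.0972e+5)
d(y) = -6
B/d(r) = (1677789/8)/(-6) = (1677789/8)*(-⅙) = -559263/16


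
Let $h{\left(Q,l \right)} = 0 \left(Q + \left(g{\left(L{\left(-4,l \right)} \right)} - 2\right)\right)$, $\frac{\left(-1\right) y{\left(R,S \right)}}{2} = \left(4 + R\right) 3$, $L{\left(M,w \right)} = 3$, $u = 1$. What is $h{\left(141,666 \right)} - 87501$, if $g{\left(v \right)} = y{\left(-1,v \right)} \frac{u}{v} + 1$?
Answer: $-87501$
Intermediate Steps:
$y{\left(R,S \right)} = -24 - 6 R$ ($y{\left(R,S \right)} = - 2 \left(4 + R\right) 3 = - 2 \left(12 + 3 R\right) = -24 - 6 R$)
$g{\left(v \right)} = 1 - \frac{18}{v}$ ($g{\left(v \right)} = \left(-24 - -6\right) 1 \frac{1}{v} + 1 = \frac{-24 + 6}{v} + 1 = - \frac{18}{v} + 1 = 1 - \frac{18}{v}$)
$h{\left(Q,l \right)} = 0$ ($h{\left(Q,l \right)} = 0 \left(Q + \left(\frac{-18 + 3}{3} - 2\right)\right) = 0 \left(Q + \left(\frac{1}{3} \left(-15\right) - 2\right)\right) = 0 \left(Q - 7\right) = 0 \left(-7 + Q\right) = 0$)
$h{\left(141,666 \right)} - 87501 = 0 - 87501 = -87501$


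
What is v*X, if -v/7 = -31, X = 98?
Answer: 21266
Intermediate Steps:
v = 217 (v = -7*(-31) = 217)
v*X = 217*98 = 21266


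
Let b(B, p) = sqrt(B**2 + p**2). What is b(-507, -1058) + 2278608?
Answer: 2278608 + sqrt(1376413) ≈ 2.2798e+6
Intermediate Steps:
b(-507, -1058) + 2278608 = sqrt((-507)**2 + (-1058)**2) + 2278608 = sqrt(257049 + 1119364) + 2278608 = sqrt(1376413) + 2278608 = 2278608 + sqrt(1376413)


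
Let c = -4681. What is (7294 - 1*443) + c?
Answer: 2170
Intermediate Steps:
(7294 - 1*443) + c = (7294 - 1*443) - 4681 = (7294 - 443) - 4681 = 6851 - 4681 = 2170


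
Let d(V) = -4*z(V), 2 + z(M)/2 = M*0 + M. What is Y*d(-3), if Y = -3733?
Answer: -149320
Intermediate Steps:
z(M) = -4 + 2*M (z(M) = -4 + 2*(M*0 + M) = -4 + 2*(0 + M) = -4 + 2*M)
d(V) = 16 - 8*V (d(V) = -4*(-4 + 2*V) = 16 - 8*V)
Y*d(-3) = -3733*(16 - 8*(-3)) = -3733*(16 + 24) = -3733*40 = -149320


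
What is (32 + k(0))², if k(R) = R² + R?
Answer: 1024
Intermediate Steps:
k(R) = R + R²
(32 + k(0))² = (32 + 0*(1 + 0))² = (32 + 0*1)² = (32 + 0)² = 32² = 1024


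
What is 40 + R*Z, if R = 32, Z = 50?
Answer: 1640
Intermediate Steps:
40 + R*Z = 40 + 32*50 = 40 + 1600 = 1640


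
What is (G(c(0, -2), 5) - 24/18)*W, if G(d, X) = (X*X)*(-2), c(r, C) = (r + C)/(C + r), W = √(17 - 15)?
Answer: -154*√2/3 ≈ -72.596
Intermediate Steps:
W = √2 ≈ 1.4142
c(r, C) = 1 (c(r, C) = (C + r)/(C + r) = 1)
G(d, X) = -2*X² (G(d, X) = X²*(-2) = -2*X²)
(G(c(0, -2), 5) - 24/18)*W = (-2*5² - 24/18)*√2 = (-2*25 - 24*1/18)*√2 = (-50 - 4/3)*√2 = -154*√2/3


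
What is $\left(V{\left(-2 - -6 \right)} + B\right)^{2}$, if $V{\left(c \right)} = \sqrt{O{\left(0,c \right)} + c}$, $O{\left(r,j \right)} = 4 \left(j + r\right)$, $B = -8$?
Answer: $84 - 32 \sqrt{5} \approx 12.446$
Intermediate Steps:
$O{\left(r,j \right)} = 4 j + 4 r$
$V{\left(c \right)} = \sqrt{5} \sqrt{c}$ ($V{\left(c \right)} = \sqrt{\left(4 c + 4 \cdot 0\right) + c} = \sqrt{\left(4 c + 0\right) + c} = \sqrt{4 c + c} = \sqrt{5 c} = \sqrt{5} \sqrt{c}$)
$\left(V{\left(-2 - -6 \right)} + B\right)^{2} = \left(\sqrt{5} \sqrt{-2 - -6} - 8\right)^{2} = \left(\sqrt{5} \sqrt{-2 + 6} - 8\right)^{2} = \left(\sqrt{5} \sqrt{4} - 8\right)^{2} = \left(\sqrt{5} \cdot 2 - 8\right)^{2} = \left(2 \sqrt{5} - 8\right)^{2} = \left(-8 + 2 \sqrt{5}\right)^{2}$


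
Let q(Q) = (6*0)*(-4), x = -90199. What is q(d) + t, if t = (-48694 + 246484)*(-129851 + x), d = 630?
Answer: -43523689500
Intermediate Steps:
q(Q) = 0 (q(Q) = 0*(-4) = 0)
t = -43523689500 (t = (-48694 + 246484)*(-129851 - 90199) = 197790*(-220050) = -43523689500)
q(d) + t = 0 - 43523689500 = -43523689500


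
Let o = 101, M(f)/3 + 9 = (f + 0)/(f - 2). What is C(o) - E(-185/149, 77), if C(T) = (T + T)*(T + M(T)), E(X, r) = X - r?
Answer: 76923928/4917 ≈ 15644.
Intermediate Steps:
M(f) = -27 + 3*f/(-2 + f) (M(f) = -27 + 3*((f + 0)/(f - 2)) = -27 + 3*(f/(-2 + f)) = -27 + 3*f/(-2 + f))
C(T) = 2*T*(T + 6*(9 - 4*T)/(-2 + T)) (C(T) = (T + T)*(T + 6*(9 - 4*T)/(-2 + T)) = (2*T)*(T + 6*(9 - 4*T)/(-2 + T)) = 2*T*(T + 6*(9 - 4*T)/(-2 + T)))
C(o) - E(-185/149, 77) = 2*101*(54 + 101² - 26*101)/(-2 + 101) - (-185/149 - 1*77) = 2*101*(54 + 10201 - 2626)/99 - (-185*1/149 - 77) = 2*101*(1/99)*7629 - (-185/149 - 77) = 513686/33 - 1*(-11658/149) = 513686/33 + 11658/149 = 76923928/4917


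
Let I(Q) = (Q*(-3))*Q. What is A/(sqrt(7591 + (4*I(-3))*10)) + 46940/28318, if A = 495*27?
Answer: 23470/14159 + 13365*sqrt(6511)/6511 ≈ 167.29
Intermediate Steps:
I(Q) = -3*Q**2 (I(Q) = (-3*Q)*Q = -3*Q**2)
A = 13365
A/(sqrt(7591 + (4*I(-3))*10)) + 46940/28318 = 13365/(sqrt(7591 + (4*(-3*(-3)**2))*10)) + 46940/28318 = 13365/(sqrt(7591 + (4*(-3*9))*10)) + 46940*(1/28318) = 13365/(sqrt(7591 + (4*(-27))*10)) + 23470/14159 = 13365/(sqrt(7591 - 108*10)) + 23470/14159 = 13365/(sqrt(7591 - 1080)) + 23470/14159 = 13365/(sqrt(6511)) + 23470/14159 = 13365*(sqrt(6511)/6511) + 23470/14159 = 13365*sqrt(6511)/6511 + 23470/14159 = 23470/14159 + 13365*sqrt(6511)/6511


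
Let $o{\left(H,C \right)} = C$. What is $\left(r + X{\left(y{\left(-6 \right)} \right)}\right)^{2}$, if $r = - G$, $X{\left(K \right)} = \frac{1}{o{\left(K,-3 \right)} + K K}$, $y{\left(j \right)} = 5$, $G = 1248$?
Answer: $\frac{753777025}{484} \approx 1.5574 \cdot 10^{6}$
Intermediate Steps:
$X{\left(K \right)} = \frac{1}{-3 + K^{2}}$ ($X{\left(K \right)} = \frac{1}{-3 + K K} = \frac{1}{-3 + K^{2}}$)
$r = -1248$ ($r = \left(-1\right) 1248 = -1248$)
$\left(r + X{\left(y{\left(-6 \right)} \right)}\right)^{2} = \left(-1248 + \frac{1}{-3 + 5^{2}}\right)^{2} = \left(-1248 + \frac{1}{-3 + 25}\right)^{2} = \left(-1248 + \frac{1}{22}\right)^{2} = \left(- \frac{27455}{22}\right)^{2} = \frac{753777025}{484}$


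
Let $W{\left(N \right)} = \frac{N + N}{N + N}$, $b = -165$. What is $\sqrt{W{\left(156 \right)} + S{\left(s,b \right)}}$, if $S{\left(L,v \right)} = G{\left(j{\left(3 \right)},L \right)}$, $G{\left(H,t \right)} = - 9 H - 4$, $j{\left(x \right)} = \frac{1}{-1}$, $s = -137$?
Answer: $\sqrt{6} \approx 2.4495$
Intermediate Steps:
$W{\left(N \right)} = 1$ ($W{\left(N \right)} = \frac{2 N}{2 N} = 2 N \frac{1}{2 N} = 1$)
$j{\left(x \right)} = -1$
$G{\left(H,t \right)} = -4 - 9 H$
$S{\left(L,v \right)} = 5$ ($S{\left(L,v \right)} = -4 - -9 = -4 + 9 = 5$)
$\sqrt{W{\left(156 \right)} + S{\left(s,b \right)}} = \sqrt{1 + 5} = \sqrt{6}$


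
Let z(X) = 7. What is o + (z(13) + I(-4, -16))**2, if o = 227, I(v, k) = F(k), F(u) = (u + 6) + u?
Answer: 588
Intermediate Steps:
F(u) = 6 + 2*u (F(u) = (6 + u) + u = 6 + 2*u)
I(v, k) = 6 + 2*k
o + (z(13) + I(-4, -16))**2 = 227 + (7 + (6 + 2*(-16)))**2 = 227 + (7 + (6 - 32))**2 = 227 + (7 - 26)**2 = 227 + (-19)**2 = 227 + 361 = 588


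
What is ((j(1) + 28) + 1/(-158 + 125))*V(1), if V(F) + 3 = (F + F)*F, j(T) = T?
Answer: -956/33 ≈ -28.970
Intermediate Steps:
V(F) = -3 + 2*F² (V(F) = -3 + (F + F)*F = -3 + (2*F)*F = -3 + 2*F²)
((j(1) + 28) + 1/(-158 + 125))*V(1) = ((1 + 28) + 1/(-158 + 125))*(-3 + 2*1²) = (29 + 1/(-33))*(-3 + 2*1) = (29 - 1/33)*(-3 + 2) = (956/33)*(-1) = -956/33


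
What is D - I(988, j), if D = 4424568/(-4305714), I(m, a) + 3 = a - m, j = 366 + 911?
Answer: -6644402/23149 ≈ -287.03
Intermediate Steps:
j = 1277
I(m, a) = -3 + a - m (I(m, a) = -3 + (a - m) = -3 + a - m)
D = -23788/23149 (D = 4424568*(-1/4305714) = -23788/23149 ≈ -1.0276)
D - I(988, j) = -23788/23149 - (-3 + 1277 - 1*988) = -23788/23149 - (-3 + 1277 - 988) = -23788/23149 - 1*286 = -23788/23149 - 286 = -6644402/23149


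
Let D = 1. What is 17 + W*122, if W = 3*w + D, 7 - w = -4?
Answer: 4165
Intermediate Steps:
w = 11 (w = 7 - 1*(-4) = 7 + 4 = 11)
W = 34 (W = 3*11 + 1 = 33 + 1 = 34)
17 + W*122 = 17 + 34*122 = 17 + 4148 = 4165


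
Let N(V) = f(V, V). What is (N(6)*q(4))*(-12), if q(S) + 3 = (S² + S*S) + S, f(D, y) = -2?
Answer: 792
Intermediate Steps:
N(V) = -2
q(S) = -3 + S + 2*S² (q(S) = -3 + ((S² + S*S) + S) = -3 + ((S² + S²) + S) = -3 + (2*S² + S) = -3 + (S + 2*S²) = -3 + S + 2*S²)
(N(6)*q(4))*(-12) = -2*(-3 + 4 + 2*4²)*(-12) = -2*(-3 + 4 + 2*16)*(-12) = -2*(-3 + 4 + 32)*(-12) = -2*33*(-12) = -66*(-12) = 792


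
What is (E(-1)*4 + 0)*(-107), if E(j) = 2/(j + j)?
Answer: 428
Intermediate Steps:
E(j) = 1/j (E(j) = 2/((2*j)) = 2*(1/(2*j)) = 1/j)
(E(-1)*4 + 0)*(-107) = (4/(-1) + 0)*(-107) = (-1*4 + 0)*(-107) = (-4 + 0)*(-107) = -4*(-107) = 428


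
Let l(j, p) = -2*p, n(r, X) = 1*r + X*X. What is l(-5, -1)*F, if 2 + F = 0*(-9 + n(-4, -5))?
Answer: -4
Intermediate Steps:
n(r, X) = r + X**2
F = -2 (F = -2 + 0*(-9 + (-4 + (-5)**2)) = -2 + 0*(-9 + (-4 + 25)) = -2 + 0*(-9 + 21) = -2 + 0*12 = -2 + 0 = -2)
l(-5, -1)*F = -2*(-1)*(-2) = 2*(-2) = -4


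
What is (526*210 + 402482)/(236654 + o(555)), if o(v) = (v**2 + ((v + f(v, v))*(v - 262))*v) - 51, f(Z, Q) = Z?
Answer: 256471/90523639 ≈ 0.0028332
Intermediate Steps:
o(v) = -51 + v**2 + 2*v**2*(-262 + v) (o(v) = (v**2 + ((v + v)*(v - 262))*v) - 51 = (v**2 + ((2*v)*(-262 + v))*v) - 51 = (v**2 + (2*v*(-262 + v))*v) - 51 = (v**2 + 2*v**2*(-262 + v)) - 51 = -51 + v**2 + 2*v**2*(-262 + v))
(526*210 + 402482)/(236654 + o(555)) = (526*210 + 402482)/(236654 + (-51 - 523*555**2 + 2*555**3)) = (110460 + 402482)/(236654 + (-51 - 523*308025 + 2*170953875)) = 512942/(236654 + (-51 - 161097075 + 341907750)) = 512942/(236654 + 180810624) = 512942/181047278 = 512942*(1/181047278) = 256471/90523639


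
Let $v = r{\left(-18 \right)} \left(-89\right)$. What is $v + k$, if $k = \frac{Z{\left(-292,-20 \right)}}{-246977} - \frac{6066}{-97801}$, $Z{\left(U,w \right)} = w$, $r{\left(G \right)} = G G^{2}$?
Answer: $\frac{12537397063265198}{24154597577} \approx 5.1905 \cdot 10^{5}$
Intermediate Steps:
$r{\left(G \right)} = G^{3}$
$v = 519048$ ($v = \left(-18\right)^{3} \left(-89\right) = \left(-5832\right) \left(-89\right) = 519048$)
$k = \frac{1500118502}{24154597577}$ ($k = - \frac{20}{-246977} - \frac{6066}{-97801} = \left(-20\right) \left(- \frac{1}{246977}\right) - - \frac{6066}{97801} = \frac{20}{246977} + \frac{6066}{97801} = \frac{1500118502}{24154597577} \approx 0.062105$)
$v + k = 519048 + \frac{1500118502}{24154597577} = \frac{12537397063265198}{24154597577}$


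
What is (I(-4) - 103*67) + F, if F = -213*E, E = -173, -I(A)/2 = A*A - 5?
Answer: 29926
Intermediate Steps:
I(A) = 10 - 2*A**2 (I(A) = -2*(A*A - 5) = -2*(A**2 - 5) = -2*(-5 + A**2) = 10 - 2*A**2)
F = 36849 (F = -213*(-173) = 36849)
(I(-4) - 103*67) + F = ((10 - 2*(-4)**2) - 103*67) + 36849 = ((10 - 2*16) - 6901) + 36849 = ((10 - 32) - 6901) + 36849 = (-22 - 6901) + 36849 = -6923 + 36849 = 29926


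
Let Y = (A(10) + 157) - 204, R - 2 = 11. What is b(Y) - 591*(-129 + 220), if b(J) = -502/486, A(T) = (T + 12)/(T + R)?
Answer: -13069034/243 ≈ -53782.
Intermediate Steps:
R = 13 (R = 2 + 11 = 13)
A(T) = (12 + T)/(13 + T) (A(T) = (T + 12)/(T + 13) = (12 + T)/(13 + T))
Y = -1059/23 (Y = ((12 + 10)/(13 + 10) + 157) - 204 = (22/23 + 157) - 204 = 3633/23 - 204 = -1059/23 ≈ -46.043)
b(J) = -251/243 (b(J) = -502*1/486 = -251/243)
b(Y) - 591*(-129 + 220) = -251/243 - 591*(-129 + 220) = -251/243 - 591*91 = -251/243 - 53781 = -13069034/243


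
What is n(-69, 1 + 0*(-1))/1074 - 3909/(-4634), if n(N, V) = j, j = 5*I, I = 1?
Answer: 1055359/1244229 ≈ 0.84820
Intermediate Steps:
j = 5 (j = 5*1 = 5)
n(N, V) = 5
n(-69, 1 + 0*(-1))/1074 - 3909/(-4634) = 5/1074 - 3909/(-4634) = 5*(1/1074) - 3909*(-1/4634) = 5/1074 + 3909/4634 = 1055359/1244229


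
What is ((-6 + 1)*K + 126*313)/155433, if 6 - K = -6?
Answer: 13126/51811 ≈ 0.25334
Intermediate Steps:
K = 12 (K = 6 - 1*(-6) = 6 + 6 = 12)
((-6 + 1)*K + 126*313)/155433 = ((-6 + 1)*12 + 126*313)/155433 = (-5*12 + 39438)*(1/155433) = (-60 + 39438)*(1/155433) = 39378*(1/155433) = 13126/51811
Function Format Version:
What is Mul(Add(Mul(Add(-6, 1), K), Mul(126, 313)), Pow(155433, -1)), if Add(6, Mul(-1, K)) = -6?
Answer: Rational(13126, 51811) ≈ 0.25334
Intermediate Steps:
K = 12 (K = Add(6, Mul(-1, -6)) = Add(6, 6) = 12)
Mul(Add(Mul(Add(-6, 1), K), Mul(126, 313)), Pow(155433, -1)) = Mul(Add(Mul(Add(-6, 1), 12), Mul(126, 313)), Pow(155433, -1)) = Mul(Add(Mul(-5, 12), 39438), Rational(1, 155433)) = Mul(Add(-60, 39438), Rational(1, 155433)) = Mul(39378, Rational(1, 155433)) = Rational(13126, 51811)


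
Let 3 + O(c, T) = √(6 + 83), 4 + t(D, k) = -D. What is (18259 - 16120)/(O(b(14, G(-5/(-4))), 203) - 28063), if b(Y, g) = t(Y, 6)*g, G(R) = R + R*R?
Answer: -60033174/787700267 - 2139*√89/787700267 ≈ -0.076239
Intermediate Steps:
t(D, k) = -4 - D
G(R) = R + R²
b(Y, g) = g*(-4 - Y) (b(Y, g) = (-4 - Y)*g = g*(-4 - Y))
O(c, T) = -3 + √89 (O(c, T) = -3 + √(6 + 83) = -3 + √89)
(18259 - 16120)/(O(b(14, G(-5/(-4))), 203) - 28063) = (18259 - 16120)/((-3 + √89) - 28063) = 2139/(-28066 + √89)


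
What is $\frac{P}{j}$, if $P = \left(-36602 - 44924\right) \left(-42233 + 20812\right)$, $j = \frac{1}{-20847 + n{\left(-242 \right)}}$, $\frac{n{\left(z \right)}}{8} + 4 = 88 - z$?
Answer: $-31852014086594$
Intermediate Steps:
$n{\left(z \right)} = 672 - 8 z$ ($n{\left(z \right)} = -32 + 8 \left(88 - z\right) = -32 - \left(-704 + 8 z\right) = 672 - 8 z$)
$j = - \frac{1}{18239}$ ($j = \frac{1}{-20847 + \left(672 - -1936\right)} = \frac{1}{-20847 + \left(672 + 1936\right)} = \frac{1}{-20847 + 2608} = \frac{1}{-18239} = - \frac{1}{18239} \approx -5.4828 \cdot 10^{-5}$)
$P = 1746368446$ ($P = \left(-81526\right) \left(-21421\right) = 1746368446$)
$\frac{P}{j} = \frac{1746368446}{- \frac{1}{18239}} = 1746368446 \left(-18239\right) = -31852014086594$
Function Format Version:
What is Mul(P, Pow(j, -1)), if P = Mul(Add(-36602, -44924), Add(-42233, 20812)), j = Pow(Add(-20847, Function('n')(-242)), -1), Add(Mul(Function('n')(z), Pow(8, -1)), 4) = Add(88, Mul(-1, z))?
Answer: -31852014086594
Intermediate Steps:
Function('n')(z) = Add(672, Mul(-8, z)) (Function('n')(z) = Add(-32, Mul(8, Add(88, Mul(-1, z)))) = Add(-32, Add(704, Mul(-8, z))) = Add(672, Mul(-8, z)))
j = Rational(-1, 18239) (j = Pow(Add(-20847, Add(672, Mul(-8, -242))), -1) = Pow(Add(-20847, Add(672, 1936)), -1) = Pow(Add(-20847, 2608), -1) = Pow(-18239, -1) = Rational(-1, 18239) ≈ -5.4828e-5)
P = 1746368446 (P = Mul(-81526, -21421) = 1746368446)
Mul(P, Pow(j, -1)) = Mul(1746368446, Pow(Rational(-1, 18239), -1)) = Mul(1746368446, -18239) = -31852014086594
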